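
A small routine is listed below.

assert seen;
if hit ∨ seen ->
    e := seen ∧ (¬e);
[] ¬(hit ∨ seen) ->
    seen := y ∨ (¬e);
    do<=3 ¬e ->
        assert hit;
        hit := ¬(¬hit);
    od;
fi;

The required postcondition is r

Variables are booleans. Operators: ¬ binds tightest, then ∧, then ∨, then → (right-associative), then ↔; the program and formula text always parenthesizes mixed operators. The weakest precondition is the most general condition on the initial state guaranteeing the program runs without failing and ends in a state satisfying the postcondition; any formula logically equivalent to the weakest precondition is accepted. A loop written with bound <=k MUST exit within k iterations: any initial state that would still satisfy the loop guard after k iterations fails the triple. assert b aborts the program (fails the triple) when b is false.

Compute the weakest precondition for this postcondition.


Working backward. After the program, r must hold.
Then branch requires r; else branch requires ((¬e) → (hit ∧ ((¬e) → (hit ∧ ((¬e) → (hit ∧ e ∧ r)) ∧ (e → r))) ∧ (e → r))) ∧ (e → r).
Before the if: ((hit ∨ seen) → r) ∧ ((¬(hit ∨ seen)) → (((¬e) → (hit ∧ ((¬e) → (hit ∧ ((¬e) → (hit ∧ e ∧ r)) ∧ (e → r))) ∧ (e → r))) ∧ (e → r)))
Before assert seen: seen ∧ ((hit ∨ seen) → r) ∧ ((¬(hit ∨ seen)) → (((¬e) → (hit ∧ ((¬e) → (hit ∧ ((¬e) → (hit ∧ e ∧ r)) ∧ (e → r))) ∧ (e → r))) ∧ (e → r)))
Answer: WP = seen ∧ ((hit ∨ seen) → r) ∧ ((¬(hit ∨ seen)) → (((¬e) → (hit ∧ ((¬e) → (hit ∧ ((¬e) → (hit ∧ e ∧ r)) ∧ (e → r))) ∧ (e → r))) ∧ (e → r)))


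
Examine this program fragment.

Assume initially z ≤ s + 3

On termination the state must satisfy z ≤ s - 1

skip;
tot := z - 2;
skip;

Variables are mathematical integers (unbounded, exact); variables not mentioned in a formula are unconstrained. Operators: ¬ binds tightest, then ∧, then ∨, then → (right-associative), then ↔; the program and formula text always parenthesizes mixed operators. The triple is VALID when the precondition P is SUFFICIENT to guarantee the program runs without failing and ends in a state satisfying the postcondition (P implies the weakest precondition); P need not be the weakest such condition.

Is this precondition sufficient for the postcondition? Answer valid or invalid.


Working backward. After the program, z ≤ s - 1 must hold.
Before skip: z ≤ s - 1
Before tot := z - 2: z ≤ s - 1
Before skip: z ≤ s - 1
The weakest precondition is z ≤ s - 1.
Check whether z ≤ s + 3 implies it.
Countermodel: at the initial state s = 0, z = 0, the precondition holds but the weakest precondition fails.
Answer: invalid


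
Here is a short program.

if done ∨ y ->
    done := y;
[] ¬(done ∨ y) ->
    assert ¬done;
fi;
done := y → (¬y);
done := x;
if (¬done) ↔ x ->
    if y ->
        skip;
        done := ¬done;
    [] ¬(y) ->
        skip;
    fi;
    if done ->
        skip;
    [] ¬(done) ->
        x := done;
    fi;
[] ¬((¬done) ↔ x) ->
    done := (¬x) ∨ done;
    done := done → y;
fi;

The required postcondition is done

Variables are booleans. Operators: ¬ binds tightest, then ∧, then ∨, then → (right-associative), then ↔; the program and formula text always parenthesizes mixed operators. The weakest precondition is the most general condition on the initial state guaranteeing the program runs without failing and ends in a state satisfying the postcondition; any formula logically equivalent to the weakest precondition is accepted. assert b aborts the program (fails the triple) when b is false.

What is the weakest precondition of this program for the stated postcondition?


Working backward. After the program, done must hold.
Then branch requires (y → (done → (¬done))) ∧ ((¬y) → ((¬done) → done)); else branch requires ((¬x) ∨ done) → y.
Before the if: (((¬done) ↔ x) → ((y → (done → (¬done))) ∧ ((¬y) → ((¬done) → done)))) ∧ ((¬((¬done) ↔ x)) → (((¬x) ∨ done) → y))
Before done := x: (((¬x) ↔ x) → ((y → (x → (¬x))) ∧ ((¬y) → ((¬x) → x)))) ∧ ((¬((¬x) ↔ x)) → y)
Before done := y → (¬y): (((¬x) ↔ x) → ((y → (x → (¬x))) ∧ ((¬y) → ((¬x) → x)))) ∧ ((¬((¬x) ↔ x)) → y)
Then branch requires (((¬x) ↔ x) → ((y → (x → (¬x))) ∧ ((¬y) → ((¬x) → x)))) ∧ ((¬((¬x) ↔ x)) → y); else branch requires (¬done) ∧ (((¬x) ↔ x) → ((y → (x → (¬x))) ∧ ((¬y) → ((¬x) → x)))) ∧ ((¬((¬x) ↔ x)) → y).
Before the if: ((done ∨ y) → ((((¬x) ↔ x) → ((y → (x → (¬x))) ∧ ((¬y) → ((¬x) → x)))) ∧ ((¬((¬x) ↔ x)) → y))) ∧ ((¬(done ∨ y)) → ((¬done) ∧ (((¬x) ↔ x) → ((y → (x → (¬x))) ∧ ((¬y) → ((¬x) → x)))) ∧ ((¬((¬x) ↔ x)) → y)))
Answer: WP = ((done ∨ y) → ((((¬x) ↔ x) → ((y → (x → (¬x))) ∧ ((¬y) → ((¬x) → x)))) ∧ ((¬((¬x) ↔ x)) → y))) ∧ ((¬(done ∨ y)) → ((¬done) ∧ (((¬x) ↔ x) → ((y → (x → (¬x))) ∧ ((¬y) → ((¬x) → x)))) ∧ ((¬((¬x) ↔ x)) → y)))


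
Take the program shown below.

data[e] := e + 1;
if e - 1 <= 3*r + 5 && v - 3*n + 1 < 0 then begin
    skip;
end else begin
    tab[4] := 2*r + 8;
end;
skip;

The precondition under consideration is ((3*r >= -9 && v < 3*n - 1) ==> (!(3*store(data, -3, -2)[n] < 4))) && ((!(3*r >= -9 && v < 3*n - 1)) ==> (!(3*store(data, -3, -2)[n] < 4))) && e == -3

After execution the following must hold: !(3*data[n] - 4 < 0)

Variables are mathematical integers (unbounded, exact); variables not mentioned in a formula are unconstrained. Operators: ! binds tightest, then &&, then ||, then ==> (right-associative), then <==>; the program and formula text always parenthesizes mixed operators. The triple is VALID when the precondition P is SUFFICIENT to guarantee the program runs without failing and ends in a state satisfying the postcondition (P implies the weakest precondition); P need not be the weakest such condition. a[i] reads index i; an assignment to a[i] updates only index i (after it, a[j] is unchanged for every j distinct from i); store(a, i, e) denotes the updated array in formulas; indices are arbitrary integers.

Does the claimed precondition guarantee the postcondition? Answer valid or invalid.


Working backward. After the program, the postcondition !(3*data[n] - 4 < 0) must hold; in canonical form it is !(3*data[n] < 4).
Before skip: !(3*data[n] < 4)
Then branch requires !(3*data[n] < 4); else branch requires !(3*data[n] < 4).
Before the if: ((e <= 3*r + 6 && v < 3*n - 1) ==> (!(3*data[n] < 4))) && ((!(e <= 3*r + 6 && v < 3*n - 1)) ==> (!(3*data[n] < 4)))
Before data[e] := e + 1: ((e <= 3*r + 6 && v < 3*n - 1) ==> (!(3*store(data, e, e + 1)[n] < 4))) && ((!(e <= 3*r + 6 && v < 3*n - 1)) ==> (!(3*store(data, e, e + 1)[n] < 4)))
The weakest precondition is ((e <= 3*r + 6 && v < 3*n - 1) ==> (!(3*store(data, e, e + 1)[n] < 4))) && ((!(e <= 3*r + 6 && v < 3*n - 1)) ==> (!(3*store(data, e, e + 1)[n] < 4))).
Check whether ((3*r >= -9 && v < 3*n - 1) ==> (!(3*store(data, -3, -2)[n] < 4))) && ((!(3*r >= -9 && v < 3*n - 1)) ==> (!(3*store(data, -3, -2)[n] < 4))) && e == -3 implies it.
Every state satisfying the precondition satisfies the weakest precondition: the implication holds.
Answer: valid


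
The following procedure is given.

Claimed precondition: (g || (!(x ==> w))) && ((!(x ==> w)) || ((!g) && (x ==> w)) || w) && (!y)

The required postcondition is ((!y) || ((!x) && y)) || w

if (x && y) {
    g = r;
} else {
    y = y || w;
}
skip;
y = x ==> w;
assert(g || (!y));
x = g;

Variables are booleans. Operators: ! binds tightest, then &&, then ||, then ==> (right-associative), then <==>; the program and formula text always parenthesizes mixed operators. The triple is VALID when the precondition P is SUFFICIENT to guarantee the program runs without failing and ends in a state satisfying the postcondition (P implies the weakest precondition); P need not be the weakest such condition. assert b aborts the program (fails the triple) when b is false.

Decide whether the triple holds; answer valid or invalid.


Working backward. After the program, the postcondition ((!y) || ((!x) && y)) || w must hold; in canonical form it is (!y) || ((!x) && y) || w.
Before x := g: (!y) || ((!g) && y) || w
Before assert g || (!y): (g || (!y)) && ((!y) || ((!g) && y) || w)
Before y := x ==> w: (g || (!(x ==> w))) && ((!(x ==> w)) || ((!g) && (x ==> w)) || w)
Before skip: (g || (!(x ==> w))) && ((!(x ==> w)) || ((!g) && (x ==> w)) || w)
Then branch requires (r || (!(x ==> w))) && ((!(x ==> w)) || ((!r) && (x ==> w)) || w); else branch requires (g || (!(x ==> w))) && ((!(x ==> w)) || ((!g) && (x ==> w)) || w).
Before the if: ((x && y) ==> ((r || (!(x ==> w))) && ((!(x ==> w)) || ((!r) && (x ==> w)) || w))) && ((!(x && y)) ==> ((g || (!(x ==> w))) && ((!(x ==> w)) || ((!g) && (x ==> w)) || w)))
The weakest precondition is ((x && y) ==> ((r || (!(x ==> w))) && ((!(x ==> w)) || ((!r) && (x ==> w)) || w))) && ((!(x && y)) ==> ((g || (!(x ==> w))) && ((!(x ==> w)) || ((!g) && (x ==> w)) || w))).
Check whether (g || (!(x ==> w))) && ((!(x ==> w)) || ((!g) && (x ==> w)) || w) && (!y) implies it.
Every state satisfying the precondition satisfies the weakest precondition: the implication holds.
Answer: valid


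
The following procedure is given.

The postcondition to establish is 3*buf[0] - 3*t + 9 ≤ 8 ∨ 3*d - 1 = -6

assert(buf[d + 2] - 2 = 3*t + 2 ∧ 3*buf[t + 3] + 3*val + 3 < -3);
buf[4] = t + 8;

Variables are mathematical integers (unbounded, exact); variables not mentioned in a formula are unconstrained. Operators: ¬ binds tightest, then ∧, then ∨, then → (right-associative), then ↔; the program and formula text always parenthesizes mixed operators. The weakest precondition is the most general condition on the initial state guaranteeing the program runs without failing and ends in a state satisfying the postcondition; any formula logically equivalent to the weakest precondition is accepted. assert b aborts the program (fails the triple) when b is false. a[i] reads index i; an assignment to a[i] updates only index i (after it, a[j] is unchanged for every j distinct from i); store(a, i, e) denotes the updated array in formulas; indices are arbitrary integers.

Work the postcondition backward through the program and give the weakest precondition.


Working backward. After the program, the postcondition 3*buf[0] - 3*t + 9 ≤ 8 ∨ 3*d - 1 = -6 must hold; in canonical form it is 3*buf[0] ≤ 3*t - 1 ∨ 3*d = -5.
Before buf[4] := t + 8: 3*buf[0] ≤ 3*t - 1 ∨ 3*d = -5
Before assert buf[d + 2] - 2 = 3*t + 2 ∧ 3*buf[t + 3] + 3*val + 3 < -3: buf[d + 2] = 3*t + 4 ∧ 3*buf[t + 3] + 3*val < -6 ∧ (3*buf[0] ≤ 3*t - 1 ∨ 3*d = -5)
Answer: WP = buf[d + 2] = 3*t + 4 ∧ 3*buf[t + 3] + 3*val < -6 ∧ (3*buf[0] ≤ 3*t - 1 ∨ 3*d = -5)


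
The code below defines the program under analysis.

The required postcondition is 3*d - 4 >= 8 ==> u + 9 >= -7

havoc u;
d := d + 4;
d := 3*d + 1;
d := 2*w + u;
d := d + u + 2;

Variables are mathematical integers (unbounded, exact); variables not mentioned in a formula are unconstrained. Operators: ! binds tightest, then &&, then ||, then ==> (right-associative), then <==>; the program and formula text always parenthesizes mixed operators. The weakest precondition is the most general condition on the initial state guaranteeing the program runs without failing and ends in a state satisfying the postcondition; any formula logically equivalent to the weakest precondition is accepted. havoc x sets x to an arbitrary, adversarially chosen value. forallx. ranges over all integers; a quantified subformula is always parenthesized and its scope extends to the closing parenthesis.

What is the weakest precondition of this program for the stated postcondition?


Working backward. After the program, the postcondition 3*d - 4 >= 8 ==> u + 9 >= -7 must hold; in canonical form it is 3*d >= 12 ==> u >= -16.
Before d := d + u + 2: 3*d + 3*u >= 6 ==> u >= -16
Before d := 2*w + u: 6*u + 6*w >= 6 ==> u >= -16
Before d := 3*d + 1: 6*u + 6*w >= 6 ==> u >= -16
Before d := d + 4: 6*u + 6*w >= 6 ==> u >= -16
Before havoc u: forall u_1. (6*u_1 + 6*w >= 6 ==> u_1 >= -16)
Answer: WP = forall u_1. (6*u_1 + 6*w >= 6 ==> u_1 >= -16)


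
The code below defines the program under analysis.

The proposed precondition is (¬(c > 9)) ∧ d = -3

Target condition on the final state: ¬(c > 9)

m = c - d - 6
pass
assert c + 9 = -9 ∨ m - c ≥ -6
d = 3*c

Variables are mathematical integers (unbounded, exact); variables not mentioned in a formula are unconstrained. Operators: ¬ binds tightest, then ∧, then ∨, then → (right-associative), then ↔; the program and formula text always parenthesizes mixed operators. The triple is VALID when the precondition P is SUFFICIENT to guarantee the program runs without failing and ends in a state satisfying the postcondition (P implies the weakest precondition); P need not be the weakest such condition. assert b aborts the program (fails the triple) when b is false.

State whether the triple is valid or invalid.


Working backward. After the program, ¬(c > 9) must hold.
Before d := 3*c: ¬(c > 9)
Before assert c + 9 = -9 ∨ m - c ≥ -6: (c = -18 ∨ m ≥ c - 6) ∧ (¬(c > 9))
Before skip: (c = -18 ∨ m ≥ c - 6) ∧ (¬(c > 9))
Before m := c - d - 6: (c = -18 ∨ d ≤ 0) ∧ (¬(c > 9))
The weakest precondition is (c = -18 ∨ d ≤ 0) ∧ (¬(c > 9)).
Check whether (¬(c > 9)) ∧ d = -3 implies it.
Every state satisfying the precondition satisfies the weakest precondition: the implication holds.
Answer: valid


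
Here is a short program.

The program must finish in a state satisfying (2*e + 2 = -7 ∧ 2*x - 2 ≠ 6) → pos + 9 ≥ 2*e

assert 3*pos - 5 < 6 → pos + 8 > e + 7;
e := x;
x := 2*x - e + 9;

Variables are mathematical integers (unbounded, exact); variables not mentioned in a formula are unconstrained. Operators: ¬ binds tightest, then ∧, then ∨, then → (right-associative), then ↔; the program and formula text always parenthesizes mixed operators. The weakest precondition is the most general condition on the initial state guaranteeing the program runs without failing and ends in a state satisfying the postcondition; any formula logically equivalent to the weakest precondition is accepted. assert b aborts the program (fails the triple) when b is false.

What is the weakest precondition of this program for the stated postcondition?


Working backward. After the program, the postcondition (2*e + 2 = -7 ∧ 2*x - 2 ≠ 6) → pos + 9 ≥ 2*e must hold; in canonical form it is (2*e = -9 ∧ 2*x ≠ 8) → pos ≥ 2*e - 9.
Before x := 2*x - e + 9: (2*e = -9 ∧ 4*x ≠ 2*e - 10) → pos ≥ 2*e - 9
Before e := x: (2*x = -9 ∧ 2*x ≠ -10) → pos ≥ 2*x - 9
Before assert 3*pos - 5 < 6 → pos + 8 > e + 7: (3*pos < 11 → pos > e - 1) ∧ ((2*x = -9 ∧ 2*x ≠ -10) → pos ≥ 2*x - 9)
Answer: WP = (3*pos < 11 → pos > e - 1) ∧ ((2*x = -9 ∧ 2*x ≠ -10) → pos ≥ 2*x - 9)


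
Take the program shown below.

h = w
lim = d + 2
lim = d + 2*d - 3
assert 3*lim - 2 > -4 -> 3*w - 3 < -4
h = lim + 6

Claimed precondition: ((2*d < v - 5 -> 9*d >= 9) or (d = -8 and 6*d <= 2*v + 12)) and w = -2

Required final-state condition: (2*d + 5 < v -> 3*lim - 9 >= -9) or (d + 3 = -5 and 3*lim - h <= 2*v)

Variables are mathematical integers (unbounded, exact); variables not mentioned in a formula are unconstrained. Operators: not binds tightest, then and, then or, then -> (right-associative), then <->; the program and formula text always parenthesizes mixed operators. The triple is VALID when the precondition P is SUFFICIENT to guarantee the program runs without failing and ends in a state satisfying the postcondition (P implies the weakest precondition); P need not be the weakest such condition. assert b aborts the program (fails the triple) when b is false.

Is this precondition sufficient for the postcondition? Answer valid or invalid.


Working backward. After the program, the postcondition (2*d + 5 < v -> 3*lim - 9 >= -9) or (d + 3 = -5 and 3*lim - h <= 2*v) must hold; in canonical form it is (2*d < v - 5 -> 3*lim >= 0) or (d = -8 and 3*lim <= h + 2*v).
Before h := lim + 6: (2*d < v - 5 -> 3*lim >= 0) or (d = -8 and 2*lim <= 2*v + 6)
Before assert 3*lim - 2 > -4 -> 3*w - 3 < -4: (3*lim > -2 -> 3*w < -1) and ((2*d < v - 5 -> 3*lim >= 0) or (d = -8 and 2*lim <= 2*v + 6))
Before lim := d + 2*d - 3: (9*d > 7 -> 3*w < -1) and ((2*d < v - 5 -> 9*d >= 9) or (d = -8 and 6*d <= 2*v + 12))
Before lim := d + 2: (9*d > 7 -> 3*w < -1) and ((2*d < v - 5 -> 9*d >= 9) or (d = -8 and 6*d <= 2*v + 12))
Before h := w: (9*d > 7 -> 3*w < -1) and ((2*d < v - 5 -> 9*d >= 9) or (d = -8 and 6*d <= 2*v + 12))
The weakest precondition is (9*d > 7 -> 3*w < -1) and ((2*d < v - 5 -> 9*d >= 9) or (d = -8 and 6*d <= 2*v + 12)).
Check whether ((2*d < v - 5 -> 9*d >= 9) or (d = -8 and 6*d <= 2*v + 12)) and w = -2 implies it.
Every state satisfying the precondition satisfies the weakest precondition: the implication holds.
Answer: valid


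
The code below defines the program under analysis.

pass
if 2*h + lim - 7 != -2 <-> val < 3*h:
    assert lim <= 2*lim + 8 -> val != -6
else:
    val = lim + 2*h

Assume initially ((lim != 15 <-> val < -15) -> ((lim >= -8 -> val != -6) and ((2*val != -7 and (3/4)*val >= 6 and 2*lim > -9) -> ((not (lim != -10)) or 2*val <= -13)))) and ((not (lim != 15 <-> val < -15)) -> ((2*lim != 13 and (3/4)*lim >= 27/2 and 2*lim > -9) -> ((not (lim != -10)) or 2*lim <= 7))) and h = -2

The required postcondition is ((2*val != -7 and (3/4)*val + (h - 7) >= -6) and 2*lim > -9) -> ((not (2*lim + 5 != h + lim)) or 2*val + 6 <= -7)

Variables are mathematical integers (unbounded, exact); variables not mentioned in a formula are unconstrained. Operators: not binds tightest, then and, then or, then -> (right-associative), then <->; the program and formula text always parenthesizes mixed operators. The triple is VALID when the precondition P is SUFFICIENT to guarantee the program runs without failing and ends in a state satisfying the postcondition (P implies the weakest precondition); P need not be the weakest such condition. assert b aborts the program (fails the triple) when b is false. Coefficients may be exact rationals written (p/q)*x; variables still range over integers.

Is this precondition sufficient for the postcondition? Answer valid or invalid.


Working backward. After the program, the postcondition ((2*val != -7 and (3/4)*val + (h - 7) >= -6) and 2*lim > -9) -> ((not (2*lim + 5 != h + lim)) or 2*val + 6 <= -7) must hold; in canonical form it is (2*val != -7 and h + (3/4)*val >= 1 and 2*lim > -9) -> ((not (lim != h - 5)) or 2*val <= -13).
Then branch requires (lim >= -8 -> val != -6) and ((2*val != -7 and h + (3/4)*val >= 1 and 2*lim > -9) -> ((not (lim != h - 5)) or 2*val <= -13)); else branch requires (4*h + 2*lim != -7 and (5/2)*h + (3/4)*lim >= 1 and 2*lim > -9) -> ((not (lim != h - 5)) or 4*h + 2*lim <= -13).
Before the if: ((2*h + lim != 5 <-> val < 3*h) -> ((lim >= -8 -> val != -6) and ((2*val != -7 and h + (3/4)*val >= 1 and 2*lim > -9) -> ((not (lim != h - 5)) or 2*val <= -13)))) and ((not (2*h + lim != 5 <-> val < 3*h)) -> ((4*h + 2*lim != -7 and (5/2)*h + (3/4)*lim >= 1 and 2*lim > -9) -> ((not (lim != h - 5)) or 4*h + 2*lim <= -13)))
Before skip: ((2*h + lim != 5 <-> val < 3*h) -> ((lim >= -8 -> val != -6) and ((2*val != -7 and h + (3/4)*val >= 1 and 2*lim > -9) -> ((not (lim != h - 5)) or 2*val <= -13)))) and ((not (2*h + lim != 5 <-> val < 3*h)) -> ((4*h + 2*lim != -7 and (5/2)*h + (3/4)*lim >= 1 and 2*lim > -9) -> ((not (lim != h - 5)) or 4*h + 2*lim <= -13)))
The weakest precondition is ((2*h + lim != 5 <-> val < 3*h) -> ((lim >= -8 -> val != -6) and ((2*val != -7 and h + (3/4)*val >= 1 and 2*lim > -9) -> ((not (lim != h - 5)) or 2*val <= -13)))) and ((not (2*h + lim != 5 <-> val < 3*h)) -> ((4*h + 2*lim != -7 and (5/2)*h + (3/4)*lim >= 1 and 2*lim > -9) -> ((not (lim != h - 5)) or 4*h + 2*lim <= -13))).
Check whether ((lim != 15 <-> val < -15) -> ((lim >= -8 -> val != -6) and ((2*val != -7 and (3/4)*val >= 6 and 2*lim > -9) -> ((not (lim != -10)) or 2*val <= -13)))) and ((not (lim != 15 <-> val < -15)) -> ((2*lim != 13 and (3/4)*lim >= 27/2 and 2*lim > -9) -> ((not (lim != -10)) or 2*lim <= 7))) and h = -2 implies it.
Countermodel: at the initial state h = -2, lim = 9, val = -16, the precondition holds but the weakest precondition fails.
Answer: invalid


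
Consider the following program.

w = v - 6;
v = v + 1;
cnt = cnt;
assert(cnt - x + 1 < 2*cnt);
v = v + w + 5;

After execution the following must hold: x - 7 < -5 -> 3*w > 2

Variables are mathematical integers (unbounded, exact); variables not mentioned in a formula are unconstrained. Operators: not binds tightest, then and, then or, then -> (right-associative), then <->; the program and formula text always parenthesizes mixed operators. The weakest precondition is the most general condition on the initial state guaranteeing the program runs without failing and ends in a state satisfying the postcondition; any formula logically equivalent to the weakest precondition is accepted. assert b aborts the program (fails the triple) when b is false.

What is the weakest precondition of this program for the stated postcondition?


Working backward. After the program, the postcondition x - 7 < -5 -> 3*w > 2 must hold; in canonical form it is x < 2 -> 3*w > 2.
Before v := v + w + 5: x < 2 -> 3*w > 2
Before assert cnt - x + 1 < 2*cnt: cnt + x > 1 and (x < 2 -> 3*w > 2)
Before cnt := cnt: cnt + x > 1 and (x < 2 -> 3*w > 2)
Before v := v + 1: cnt + x > 1 and (x < 2 -> 3*w > 2)
Before w := v - 6: cnt + x > 1 and (x < 2 -> 3*v > 20)
Answer: WP = cnt + x > 1 and (x < 2 -> 3*v > 20)


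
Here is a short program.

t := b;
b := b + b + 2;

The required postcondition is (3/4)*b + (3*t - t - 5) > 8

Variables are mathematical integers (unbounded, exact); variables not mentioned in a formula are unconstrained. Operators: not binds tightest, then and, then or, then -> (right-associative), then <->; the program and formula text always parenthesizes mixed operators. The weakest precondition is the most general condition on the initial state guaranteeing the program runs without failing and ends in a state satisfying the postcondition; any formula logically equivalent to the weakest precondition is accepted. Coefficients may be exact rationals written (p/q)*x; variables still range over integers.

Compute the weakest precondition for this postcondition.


Working backward. After the program, the postcondition (3/4)*b + (3*t - t - 5) > 8 must hold; in canonical form it is (3/4)*b + 2*t > 13.
Before b := b + b + 2: (3/2)*b + 2*t > 23/2
Before t := b: (7/2)*b > 23/2
Answer: WP = (7/2)*b > 23/2


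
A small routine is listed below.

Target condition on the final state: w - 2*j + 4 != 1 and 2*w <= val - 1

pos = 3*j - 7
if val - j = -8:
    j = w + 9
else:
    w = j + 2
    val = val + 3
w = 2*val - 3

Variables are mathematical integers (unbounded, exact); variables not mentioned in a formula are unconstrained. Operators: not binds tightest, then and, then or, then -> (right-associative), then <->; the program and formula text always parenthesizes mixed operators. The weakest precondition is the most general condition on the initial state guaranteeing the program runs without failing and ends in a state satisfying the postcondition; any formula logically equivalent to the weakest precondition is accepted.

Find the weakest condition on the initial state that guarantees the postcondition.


Working backward. After the program, the postcondition w - 2*j + 4 != 1 and 2*w <= val - 1 must hold; in canonical form it is w != 2*j - 3 and 2*w <= val - 1.
Before w := 2*val - 3: 2*val != 2*j and 3*val <= 5
Then branch requires 2*val != 2*w + 18 and 3*val <= 5; else branch requires 2*val != 2*j - 6 and 3*val <= -4.
Before the if: (val = j - 8 -> (2*val != 2*w + 18 and 3*val <= 5)) and ((not (val = j - 8)) -> (2*val != 2*j - 6 and 3*val <= -4))
Before pos := 3*j - 7: (val = j - 8 -> (2*val != 2*w + 18 and 3*val <= 5)) and ((not (val = j - 8)) -> (2*val != 2*j - 6 and 3*val <= -4))
Answer: WP = (val = j - 8 -> (2*val != 2*w + 18 and 3*val <= 5)) and ((not (val = j - 8)) -> (2*val != 2*j - 6 and 3*val <= -4))


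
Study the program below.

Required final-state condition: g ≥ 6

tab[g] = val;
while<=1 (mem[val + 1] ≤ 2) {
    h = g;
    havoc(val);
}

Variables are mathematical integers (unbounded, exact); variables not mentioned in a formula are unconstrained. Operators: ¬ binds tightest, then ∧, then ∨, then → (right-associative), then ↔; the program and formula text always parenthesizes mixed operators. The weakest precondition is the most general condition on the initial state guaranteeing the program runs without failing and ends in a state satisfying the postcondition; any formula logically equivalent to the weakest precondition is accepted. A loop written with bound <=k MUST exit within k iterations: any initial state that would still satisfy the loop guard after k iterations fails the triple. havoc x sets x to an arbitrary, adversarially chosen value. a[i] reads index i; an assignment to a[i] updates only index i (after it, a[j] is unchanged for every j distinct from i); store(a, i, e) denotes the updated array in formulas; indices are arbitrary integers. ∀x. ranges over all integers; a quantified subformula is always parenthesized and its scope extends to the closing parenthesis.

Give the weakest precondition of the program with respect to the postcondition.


Working backward. After the program, g ≥ 6 must hold.
Before the loop (bound <=1), unroll the exhaustion recursion (WP_0 = exit-now case; WP_j = one more guarded iteration, up to j = 1):
  WP_0: (¬(mem[val + 1] ≤ 2)) ∧ g ≥ 6
  WP_1: (mem[val + 1] ≤ 2 → (∀val_1. ((¬(mem[val_1 + 1] ≤ 2)) ∧ g ≥ 6))) ∧ ((¬(mem[val + 1] ≤ 2)) → g ≥ 6)
So before the loop: (mem[val + 1] ≤ 2 → (∀val_1. ((¬(mem[val_1 + 1] ≤ 2)) ∧ g ≥ 6))) ∧ ((¬(mem[val + 1] ≤ 2)) → g ≥ 6)
Before tab[g] := val: (mem[val + 1] ≤ 2 → (∀val_1. ((¬(mem[val_1 + 1] ≤ 2)) ∧ g ≥ 6))) ∧ ((¬(mem[val + 1] ≤ 2)) → g ≥ 6)
Answer: WP = (mem[val + 1] ≤ 2 → (∀val_1. ((¬(mem[val_1 + 1] ≤ 2)) ∧ g ≥ 6))) ∧ ((¬(mem[val + 1] ≤ 2)) → g ≥ 6)


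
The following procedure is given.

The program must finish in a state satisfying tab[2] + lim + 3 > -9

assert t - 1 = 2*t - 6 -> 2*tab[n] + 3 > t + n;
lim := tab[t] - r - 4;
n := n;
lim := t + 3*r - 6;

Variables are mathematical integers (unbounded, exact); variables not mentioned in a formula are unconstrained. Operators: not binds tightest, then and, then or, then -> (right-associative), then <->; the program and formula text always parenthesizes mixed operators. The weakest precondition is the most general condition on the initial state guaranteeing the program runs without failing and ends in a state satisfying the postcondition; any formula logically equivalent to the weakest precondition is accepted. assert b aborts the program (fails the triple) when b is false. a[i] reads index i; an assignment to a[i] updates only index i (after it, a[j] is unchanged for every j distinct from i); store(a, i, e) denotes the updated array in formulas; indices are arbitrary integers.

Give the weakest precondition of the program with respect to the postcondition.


Working backward. After the program, the postcondition tab[2] + lim + 3 > -9 must hold; in canonical form it is tab[2] + lim > -12.
Before lim := t + 3*r - 6: tab[2] + 3*r + t > -6
Before n := n: tab[2] + 3*r + t > -6
Before lim := tab[t] - r - 4: tab[2] + 3*r + t > -6
Before assert t - 1 = 2*t - 6 -> 2*tab[n] + 3 > t + n: (t = 5 -> 2*tab[n] > n + t - 3) and tab[2] + 3*r + t > -6
Answer: WP = (t = 5 -> 2*tab[n] > n + t - 3) and tab[2] + 3*r + t > -6


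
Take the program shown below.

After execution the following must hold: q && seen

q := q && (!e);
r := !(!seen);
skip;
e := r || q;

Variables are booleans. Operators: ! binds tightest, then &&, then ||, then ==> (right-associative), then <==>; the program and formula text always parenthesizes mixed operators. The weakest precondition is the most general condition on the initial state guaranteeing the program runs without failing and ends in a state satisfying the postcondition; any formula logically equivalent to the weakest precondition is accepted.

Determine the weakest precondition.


Working backward. After the program, q && seen must hold.
Before e := r || q: q && seen
Before skip: q && seen
Before r := !(!seen): q && seen
Before q := q && (!e): q && (!e) && seen
Answer: WP = q && (!e) && seen


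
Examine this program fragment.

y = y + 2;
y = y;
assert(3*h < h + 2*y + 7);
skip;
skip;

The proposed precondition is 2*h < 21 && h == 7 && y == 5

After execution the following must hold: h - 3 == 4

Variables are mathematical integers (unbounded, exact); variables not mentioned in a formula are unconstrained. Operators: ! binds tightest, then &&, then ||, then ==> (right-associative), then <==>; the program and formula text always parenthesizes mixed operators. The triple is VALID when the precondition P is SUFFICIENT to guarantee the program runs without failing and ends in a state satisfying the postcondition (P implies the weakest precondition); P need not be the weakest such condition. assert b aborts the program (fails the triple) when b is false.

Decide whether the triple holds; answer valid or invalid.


Working backward. After the program, the postcondition h - 3 == 4 must hold; in canonical form it is h == 7.
Before skip: h == 7
Before skip: h == 7
Before assert 3*h < h + 2*y + 7: 2*h < 2*y + 7 && h == 7
Before y := y: 2*h < 2*y + 7 && h == 7
Before y := y + 2: 2*h < 2*y + 11 && h == 7
The weakest precondition is 2*h < 2*y + 11 && h == 7.
Check whether 2*h < 21 && h == 7 && y == 5 implies it.
Every state satisfying the precondition satisfies the weakest precondition: the implication holds.
Answer: valid


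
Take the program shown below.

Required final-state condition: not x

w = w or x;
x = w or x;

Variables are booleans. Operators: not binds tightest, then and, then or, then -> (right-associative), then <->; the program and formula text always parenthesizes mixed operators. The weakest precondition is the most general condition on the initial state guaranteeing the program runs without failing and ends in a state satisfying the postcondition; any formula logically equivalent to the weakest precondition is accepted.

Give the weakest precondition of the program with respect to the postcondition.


Working backward. After the program, not x must hold.
Before x := w or x: not (w or x)
Before w := w or x: not (w or x)
Answer: WP = not (w or x)


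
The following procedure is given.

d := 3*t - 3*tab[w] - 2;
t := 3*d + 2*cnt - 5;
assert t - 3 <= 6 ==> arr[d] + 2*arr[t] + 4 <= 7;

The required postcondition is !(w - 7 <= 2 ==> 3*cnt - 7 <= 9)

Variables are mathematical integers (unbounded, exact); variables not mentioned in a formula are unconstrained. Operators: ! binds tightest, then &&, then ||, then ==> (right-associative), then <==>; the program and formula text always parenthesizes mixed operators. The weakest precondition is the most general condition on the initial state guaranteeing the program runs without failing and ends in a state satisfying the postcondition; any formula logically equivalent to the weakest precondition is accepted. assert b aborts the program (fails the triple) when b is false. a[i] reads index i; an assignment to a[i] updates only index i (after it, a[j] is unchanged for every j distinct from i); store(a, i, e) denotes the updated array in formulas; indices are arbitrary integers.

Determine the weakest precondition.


Working backward. After the program, the postcondition !(w - 7 <= 2 ==> 3*cnt - 7 <= 9) must hold; in canonical form it is !(w <= 9 ==> 3*cnt <= 16).
Before assert t - 3 <= 6 ==> arr[d] + 2*arr[t] + 4 <= 7: (t <= 9 ==> arr[d] + 2*arr[t] <= 3) && (!(w <= 9 ==> 3*cnt <= 16))
Before t := 3*d + 2*cnt - 5: (2*cnt + 3*d <= 14 ==> 2*arr[2*cnt + 3*d - 5] + arr[d] <= 3) && (!(w <= 9 ==> 3*cnt <= 16))
Before d := 3*t - 3*tab[w] - 2: (2*cnt + 9*t <= 9*tab[w] + 20 ==> 2*arr[-9*tab[w] + 2*cnt + 9*t - 11] + arr[-3*tab[w] + 3*t - 2] <= 3) && (!(w <= 9 ==> 3*cnt <= 16))
Answer: WP = (2*cnt + 9*t <= 9*tab[w] + 20 ==> 2*arr[-9*tab[w] + 2*cnt + 9*t - 11] + arr[-3*tab[w] + 3*t - 2] <= 3) && (!(w <= 9 ==> 3*cnt <= 16))


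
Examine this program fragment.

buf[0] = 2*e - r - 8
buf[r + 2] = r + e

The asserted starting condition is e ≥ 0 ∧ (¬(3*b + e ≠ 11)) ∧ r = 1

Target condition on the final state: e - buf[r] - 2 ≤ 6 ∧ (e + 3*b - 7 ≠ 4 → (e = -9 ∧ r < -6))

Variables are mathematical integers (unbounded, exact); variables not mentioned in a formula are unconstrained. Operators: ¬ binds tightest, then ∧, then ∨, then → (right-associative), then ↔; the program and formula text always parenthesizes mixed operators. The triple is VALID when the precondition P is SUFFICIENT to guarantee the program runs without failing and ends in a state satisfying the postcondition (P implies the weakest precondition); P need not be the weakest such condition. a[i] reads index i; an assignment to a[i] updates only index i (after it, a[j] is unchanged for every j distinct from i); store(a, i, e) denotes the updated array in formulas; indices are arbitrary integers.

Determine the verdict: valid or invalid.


Working backward. After the program, the postcondition e - buf[r] - 2 ≤ 6 ∧ (e + 3*b - 7 ≠ 4 → (e = -9 ∧ r < -6)) must hold; in canonical form it is e ≤ buf[r] + 8 ∧ (3*b + e ≠ 11 → (e = -9 ∧ r < -6)).
Before buf[r + 2] := r + e: e ≤ store(buf, r + 2, e + r)[r] + 8 ∧ (3*b + e ≠ 11 → (e = -9 ∧ r < -6))
Before buf[0] := 2*e - r - 8: e ≤ store(store(buf, 0, 2*e - r - 8), r + 2, e + r)[r] + 8 ∧ (3*b + e ≠ 11 → (e = -9 ∧ r < -6))
The weakest precondition is e ≤ store(store(buf, 0, 2*e - r - 8), r + 2, e + r)[r] + 8 ∧ (3*b + e ≠ 11 → (e = -9 ∧ r < -6)).
Check whether e ≥ 0 ∧ (¬(3*b + e ≠ 11)) ∧ r = 1 implies it.
Countermodel: at the initial state b = 3, buf = {[0] = -7, [1] = -7, [3] = -7, elsewhere -7}, e = 2, r = 1, the precondition holds but the weakest precondition fails.
Answer: invalid


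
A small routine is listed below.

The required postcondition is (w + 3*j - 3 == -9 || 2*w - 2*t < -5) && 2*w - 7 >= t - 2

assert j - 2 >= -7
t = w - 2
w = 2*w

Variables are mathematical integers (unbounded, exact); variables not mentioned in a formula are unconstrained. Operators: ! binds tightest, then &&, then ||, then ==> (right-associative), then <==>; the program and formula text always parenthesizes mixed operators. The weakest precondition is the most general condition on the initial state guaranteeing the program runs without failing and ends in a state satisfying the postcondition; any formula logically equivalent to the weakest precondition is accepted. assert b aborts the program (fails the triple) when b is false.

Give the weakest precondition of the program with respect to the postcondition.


Working backward. After the program, the postcondition (w + 3*j - 3 == -9 || 2*w - 2*t < -5) && 2*w - 7 >= t - 2 must hold; in canonical form it is (3*j + w == -6 || 2*w < 2*t - 5) && 2*w >= t + 5.
Before w := 2*w: (3*j + 2*w == -6 || 4*w < 2*t - 5) && 4*w >= t + 5
Before t := w - 2: (3*j + 2*w == -6 || 2*w < -9) && 3*w >= 3
Before assert j - 2 >= -7: j >= -5 && (3*j + 2*w == -6 || 2*w < -9) && 3*w >= 3
Answer: WP = j >= -5 && (3*j + 2*w == -6 || 2*w < -9) && 3*w >= 3


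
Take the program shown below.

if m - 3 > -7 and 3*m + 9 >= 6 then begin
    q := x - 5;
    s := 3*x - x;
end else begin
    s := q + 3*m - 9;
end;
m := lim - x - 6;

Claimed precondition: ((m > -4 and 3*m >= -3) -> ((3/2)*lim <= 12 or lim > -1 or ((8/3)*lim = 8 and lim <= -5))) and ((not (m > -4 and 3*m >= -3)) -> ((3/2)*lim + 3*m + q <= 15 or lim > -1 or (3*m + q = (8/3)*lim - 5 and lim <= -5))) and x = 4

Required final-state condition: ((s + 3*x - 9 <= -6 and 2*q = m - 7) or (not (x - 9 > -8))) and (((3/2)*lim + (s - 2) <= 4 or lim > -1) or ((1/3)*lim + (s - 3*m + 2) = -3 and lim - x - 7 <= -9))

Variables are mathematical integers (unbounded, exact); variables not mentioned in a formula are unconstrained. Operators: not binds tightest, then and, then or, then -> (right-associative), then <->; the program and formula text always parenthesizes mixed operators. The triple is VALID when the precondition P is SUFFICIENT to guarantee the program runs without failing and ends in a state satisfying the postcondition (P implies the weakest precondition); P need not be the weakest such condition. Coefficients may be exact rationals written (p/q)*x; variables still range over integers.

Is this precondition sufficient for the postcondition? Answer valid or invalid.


Working backward. After the program, the postcondition ((s + 3*x - 9 <= -6 and 2*q = m - 7) or (not (x - 9 > -8))) and (((3/2)*lim + (s - 2) <= 4 or lim > -1) or ((1/3)*lim + (s - 3*m + 2) = -3 and lim - x - 7 <= -9)) must hold; in canonical form it is ((s + 3*x <= 3 and 2*q = m - 7) or (not (x > 1))) and ((3/2)*lim + s <= 6 or lim > -1 or ((1/3)*lim + s = 3*m - 5 and lim <= x - 2)).
Before m := lim - x - 6: ((s + 3*x <= 3 and 2*q + x = lim - 13) or (not (x > 1))) and ((3/2)*lim + s <= 6 or lim > -1 or (s + 3*x = (8/3)*lim - 23 and lim <= x - 2))
Then branch requires ((5*x <= 3 and 3*x = lim - 3) or (not (x > 1))) and ((3/2)*lim + 2*x <= 6 or lim > -1 or (5*x = (8/3)*lim - 23 and lim <= x - 2)); else branch requires ((3*m + q + 3*x <= 12 and 2*q + x = lim - 13) or (not (x > 1))) and ((3/2)*lim + 3*m + q <= 15 or lim > -1 or (3*m + q + 3*x = (8/3)*lim - 14 and lim <= x - 2)).
Before the if: ((m > -4 and 3*m >= -3) -> (((5*x <= 3 and 3*x = lim - 3) or (not (x > 1))) and ((3/2)*lim + 2*x <= 6 or lim > -1 or (5*x = (8/3)*lim - 23 and lim <= x - 2)))) and ((not (m > -4 and 3*m >= -3)) -> (((3*m + q + 3*x <= 12 and 2*q + x = lim - 13) or (not (x > 1))) and ((3/2)*lim + 3*m + q <= 15 or lim > -1 or (3*m + q + 3*x = (8/3)*lim - 14 and lim <= x - 2))))
The weakest precondition is ((m > -4 and 3*m >= -3) -> (((5*x <= 3 and 3*x = lim - 3) or (not (x > 1))) and ((3/2)*lim + 2*x <= 6 or lim > -1 or (5*x = (8/3)*lim - 23 and lim <= x - 2)))) and ((not (m > -4 and 3*m >= -3)) -> (((3*m + q + 3*x <= 12 and 2*q + x = lim - 13) or (not (x > 1))) and ((3/2)*lim + 3*m + q <= 15 or lim > -1 or (3*m + q + 3*x = (8/3)*lim - 14 and lim <= x - 2)))).
Check whether ((m > -4 and 3*m >= -3) -> ((3/2)*lim <= 12 or lim > -1 or ((8/3)*lim = 8 and lim <= -5))) and ((not (m > -4 and 3*m >= -3)) -> ((3/2)*lim + 3*m + q <= 15 or lim > -1 or (3*m + q = (8/3)*lim - 5 and lim <= -5))) and x = 4 implies it.
Countermodel: at the initial state lim = -1, m = 6, q = -1, x = 4, the precondition holds but the weakest precondition fails.
Answer: invalid


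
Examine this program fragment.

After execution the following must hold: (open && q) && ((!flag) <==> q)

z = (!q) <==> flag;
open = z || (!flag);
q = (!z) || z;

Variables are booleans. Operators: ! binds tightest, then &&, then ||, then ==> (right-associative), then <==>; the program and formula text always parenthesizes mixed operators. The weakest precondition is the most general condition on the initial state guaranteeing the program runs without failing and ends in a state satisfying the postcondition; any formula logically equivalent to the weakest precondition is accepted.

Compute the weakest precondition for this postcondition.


Working backward. After the program, the postcondition (open && q) && ((!flag) <==> q) must hold; in canonical form it is open && q && ((!flag) <==> q).
Before q := (!z) || z: open && (!flag)
Before open := z || (!flag): (z || (!flag)) && (!flag)
Before z := (!q) <==> flag: (((!q) <==> flag) || (!flag)) && (!flag)
Answer: WP = (((!q) <==> flag) || (!flag)) && (!flag)


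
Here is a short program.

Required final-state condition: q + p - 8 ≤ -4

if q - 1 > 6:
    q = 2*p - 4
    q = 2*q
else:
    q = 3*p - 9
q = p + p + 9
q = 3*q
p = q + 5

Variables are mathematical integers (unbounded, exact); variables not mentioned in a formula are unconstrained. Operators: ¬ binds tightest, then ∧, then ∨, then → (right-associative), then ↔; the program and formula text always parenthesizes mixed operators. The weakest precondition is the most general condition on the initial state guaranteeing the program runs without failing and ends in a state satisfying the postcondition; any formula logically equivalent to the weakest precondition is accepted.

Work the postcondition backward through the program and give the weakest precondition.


Working backward. After the program, the postcondition q + p - 8 ≤ -4 must hold; in canonical form it is p + q ≤ 4.
Before p := q + 5: 2*q ≤ -1
Before q := 3*q: 6*q ≤ -1
Before q := p + p + 9: 12*p ≤ -55
Then branch requires 12*p ≤ -55; else branch requires 12*p ≤ -55.
Before the if: (q > 7 → 12*p ≤ -55) ∧ ((¬(q > 7)) → 12*p ≤ -55)
Answer: WP = (q > 7 → 12*p ≤ -55) ∧ ((¬(q > 7)) → 12*p ≤ -55)
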